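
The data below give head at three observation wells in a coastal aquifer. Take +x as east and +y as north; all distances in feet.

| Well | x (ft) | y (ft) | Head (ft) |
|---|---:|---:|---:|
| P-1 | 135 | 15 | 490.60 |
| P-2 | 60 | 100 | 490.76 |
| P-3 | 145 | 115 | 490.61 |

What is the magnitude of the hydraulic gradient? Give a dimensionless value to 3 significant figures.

Three-point gradient (reference P-1): Δ to P-2 = (-75, 85, +0.16), Δ to P-3 = (10, 100, +0.01).
∂h/∂x = -0.001814, ∂h/∂y = +0.0002814 (det = -8350).
|∇h| = √(-0.001814² + 0.0002814²) = 0.001836

0.00184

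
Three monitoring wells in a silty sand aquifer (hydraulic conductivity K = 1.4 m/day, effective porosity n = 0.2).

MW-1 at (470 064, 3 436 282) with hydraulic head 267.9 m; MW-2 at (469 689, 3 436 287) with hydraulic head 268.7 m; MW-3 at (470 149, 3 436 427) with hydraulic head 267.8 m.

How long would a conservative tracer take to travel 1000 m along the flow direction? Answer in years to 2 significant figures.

180 years

With h = a·x + b·y + c and MW-1 as origin, the differences give:
  (-375)·a + 5·b = +0.8
  85·a + 145·b = -0.1
Eliminate b (×145 and ×5, subtract): -54800·a = 116.50 → a = ∂h/∂x = -0.002126
Back-substitute: b = ∂h/∂y = +0.0005566.
|∇h| = √(-0.002126² + 0.0005566²) = 0.002198
Seepage velocity v = K·i/n = 1.4 × 0.002198 / 0.2 = 0.01539 m/day.
t = 1000 / 0.01539 = 6.498e+04 days = 178 years.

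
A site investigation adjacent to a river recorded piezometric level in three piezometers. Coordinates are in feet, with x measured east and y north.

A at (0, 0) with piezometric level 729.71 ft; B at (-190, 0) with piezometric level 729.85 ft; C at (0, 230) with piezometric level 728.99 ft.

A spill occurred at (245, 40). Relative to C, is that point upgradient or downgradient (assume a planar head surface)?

∂h/∂x = (729.85 − 729.71) / (-190 − 0) = -0.0007368
∂h/∂y = (728.99 − 729.71) / (230 − 0) = -0.003130
Head at (245, 40) = 729.71 + (-0.0007368)·(245) + (-0.003130)·(40) = 729.40 ft.
That is higher than the 728.99 ft at C, so the point is upgradient.

upgradient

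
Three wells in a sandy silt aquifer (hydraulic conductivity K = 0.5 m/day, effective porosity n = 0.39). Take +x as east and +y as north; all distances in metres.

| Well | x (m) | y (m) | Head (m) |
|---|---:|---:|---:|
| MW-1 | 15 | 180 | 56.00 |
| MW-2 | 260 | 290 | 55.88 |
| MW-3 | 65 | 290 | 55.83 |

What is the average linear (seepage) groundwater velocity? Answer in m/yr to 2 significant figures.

Differences from MW-1: to MW-2 (Δx, Δy, Δh) = (245, 110, -0.12); to MW-3 = (50, 110, -0.17).
Solve a·Δx + b·Δy = Δh: det = 245·110 − 50·110 = 21450.
∂h/∂x = [(-0.12)·110 − (-0.17)·110] / 21450 = +0.0002564
∂h/∂y = [245·(-0.17) − 50·(-0.12)] / 21450 = -0.001662
|∇h| = √(0.0002564² + -0.001662²) = 0.001682
Seepage velocity v = K·i/n = 0.5 × 0.001682 / 0.39 = 0.002156 m/day = 0.7875 m/yr.

0.79 m/yr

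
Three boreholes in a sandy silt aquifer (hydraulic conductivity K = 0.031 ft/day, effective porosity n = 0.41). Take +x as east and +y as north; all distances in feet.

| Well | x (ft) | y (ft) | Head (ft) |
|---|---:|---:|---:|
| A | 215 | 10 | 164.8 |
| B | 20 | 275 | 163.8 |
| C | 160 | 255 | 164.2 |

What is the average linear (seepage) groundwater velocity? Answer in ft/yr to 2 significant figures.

0.088 ft/yr

With h = a·x + b·y + c and A as origin, the differences give:
  (-195)·a + 265·b = -1.0
  (-55)·a + 245·b = -0.6
Eliminate b (×245 and ×265, subtract): -33200·a = -86.00 → a = ∂h/∂x = +0.002590
Back-substitute: b = ∂h/∂y = -0.001867.
|∇h| = √(0.002590² + -0.001867²) = 0.003193
Seepage velocity v = K·i/n = 0.031 × 0.003193 / 0.41 = 0.0002414 ft/day = 0.08817 ft/yr.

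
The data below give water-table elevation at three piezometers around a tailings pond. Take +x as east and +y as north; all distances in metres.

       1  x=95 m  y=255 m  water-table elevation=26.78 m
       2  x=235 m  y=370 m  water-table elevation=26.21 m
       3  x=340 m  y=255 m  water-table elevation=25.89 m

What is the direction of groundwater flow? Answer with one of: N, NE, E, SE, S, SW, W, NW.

Three-point gradient (reference 1): Δ to 2 = (140, 115, -0.57), Δ to 3 = (245, 0, -0.89).
∂h/∂x = -0.003633, ∂h/∂y = -0.0005342 (det = -28175).
Flow = −∇h = (+0.003633 east, +0.0005342 north), which points east.

E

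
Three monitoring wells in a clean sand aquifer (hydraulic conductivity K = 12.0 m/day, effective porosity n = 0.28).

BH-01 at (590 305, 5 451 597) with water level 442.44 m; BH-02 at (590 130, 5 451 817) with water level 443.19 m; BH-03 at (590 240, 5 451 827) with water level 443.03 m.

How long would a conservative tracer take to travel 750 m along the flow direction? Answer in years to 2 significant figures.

18 years

Differences from BH-01: to BH-02 (Δx, Δy, Δh) = (-175, 220, +0.75); to BH-03 = (-65, 230, +0.59).
Determinant of the coordinate differences = (-175)·230 − (-65)·220 = -25950.
∂h/∂x = [(+0.75)·230 − (+0.59)·220] / -25950 = -0.001645
∂h/∂y = [(-175)·(+0.59) − (-65)·(+0.75)] / -25950 = +0.002100
|∇h| = √(-0.001645² + 0.002100²) = 0.002668
Seepage velocity v = K·i/n = 12.0 × 0.002668 / 0.28 = 0.1143 m/day.
t = 750 / 0.1143 = 6562 days = 18 years.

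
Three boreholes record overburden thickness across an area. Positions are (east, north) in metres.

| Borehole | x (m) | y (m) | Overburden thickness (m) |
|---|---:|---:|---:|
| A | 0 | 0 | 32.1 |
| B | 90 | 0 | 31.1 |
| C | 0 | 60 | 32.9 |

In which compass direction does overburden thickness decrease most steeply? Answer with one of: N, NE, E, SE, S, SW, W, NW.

SE

∂d/∂x = (31.1 − 32.1) / (90 − 0) = -0.01111
∂d/∂y = (32.9 − 32.1) / (60 − 0) = +0.01333
Steepest decrease is along −∇f = (+0.01111 E, -0.01333 N) → southeast.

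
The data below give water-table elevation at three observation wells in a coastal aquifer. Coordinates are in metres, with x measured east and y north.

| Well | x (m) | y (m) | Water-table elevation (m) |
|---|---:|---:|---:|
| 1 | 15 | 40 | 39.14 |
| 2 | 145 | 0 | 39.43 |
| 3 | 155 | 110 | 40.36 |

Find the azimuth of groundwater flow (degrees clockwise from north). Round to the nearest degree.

210°

With h = a·x + b·y + c and 1 as origin, the differences give:
  130·a + (-40)·b = +0.29
  140·a + 70·b = +1.22
Eliminate b (×70 and ×(-40), subtract): 14700·a = 69.100 → a = ∂h/∂x = +0.004701
Back-substitute: b = ∂h/∂y = +0.008027.
Flow direction (−∇h) has components (-0.004701 E, -0.008027 N).
Azimuth = atan2(E, N) = atan2(-0.004701, -0.008027) = 210.4° ≈ 210°.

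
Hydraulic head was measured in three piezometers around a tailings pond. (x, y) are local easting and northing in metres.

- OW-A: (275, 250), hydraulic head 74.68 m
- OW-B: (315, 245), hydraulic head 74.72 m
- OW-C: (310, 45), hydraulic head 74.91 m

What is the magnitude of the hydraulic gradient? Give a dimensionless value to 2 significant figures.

0.0013

Differences from OW-A: to OW-B (Δx, Δy, Δh) = (40, -5, +0.04); to OW-C = (35, -205, +0.23).
Determinant of the coordinate differences = 40·(-205) − 35·(-5) = -8025.
∂h/∂x = [(+0.04)·(-205) − (+0.23)·(-5)] / -8025 = +0.0008785
∂h/∂y = [40·(+0.23) − 35·(+0.04)] / -8025 = -0.0009720
|∇h| = √(0.0008785² + -0.0009720²) = 0.00131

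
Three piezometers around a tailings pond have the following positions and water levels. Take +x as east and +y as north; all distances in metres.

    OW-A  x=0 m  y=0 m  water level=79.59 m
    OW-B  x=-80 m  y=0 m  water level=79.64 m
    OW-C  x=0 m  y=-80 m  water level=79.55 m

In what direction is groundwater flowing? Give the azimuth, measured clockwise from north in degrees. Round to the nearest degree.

∂h/∂x = (79.64 − 79.59) / (-80 − 0) = -0.0006250
∂h/∂y = (79.55 − 79.59) / (-80 − 0) = +0.0005000
Flow direction (−∇h) has components (+0.0006250 E, -0.0005000 N).
Azimuth = atan2(E, N) = atan2(+0.0006250, -0.0005000) = 128.7° ≈ 129°.

129°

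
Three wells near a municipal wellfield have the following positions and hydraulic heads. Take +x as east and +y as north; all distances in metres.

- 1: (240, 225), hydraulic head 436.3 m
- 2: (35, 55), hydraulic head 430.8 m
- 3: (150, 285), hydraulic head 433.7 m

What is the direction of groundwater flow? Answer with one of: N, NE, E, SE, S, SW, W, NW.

W

Three-point gradient (reference 1): Δ to 2 = (-205, -170, -5.5), Δ to 3 = (-90, 60, -2.6).
∂h/∂x = +0.02797, ∂h/∂y = -0.001377 (det = -27600).
Flow = −∇h = (-0.02797 east, +0.001377 north), which points west.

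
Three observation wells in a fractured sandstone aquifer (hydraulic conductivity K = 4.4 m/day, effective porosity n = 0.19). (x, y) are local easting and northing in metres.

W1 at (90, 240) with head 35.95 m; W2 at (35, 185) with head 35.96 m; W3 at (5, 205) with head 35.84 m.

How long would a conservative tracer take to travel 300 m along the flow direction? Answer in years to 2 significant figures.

Taking W1 as reference: W2−W1 = (-55, -55, +0.01); W3−W1 = (-85, -35, -0.11).
Solve a·Δx + b·Δy = Δh: det = (-55)·(-35) − (-85)·(-55) = -2750.
∂h/∂x = [(+0.01)·(-35) − (-0.11)·(-55)] / -2750 = +0.002327
∂h/∂y = [(-55)·(-0.11) − (-85)·(+0.01)] / -2750 = -0.002509
|∇h| = √(0.002327² + -0.002509²) = 0.003422
Seepage velocity v = K·i/n = 4.4 × 0.003422 / 0.19 = 0.07925 m/day.
t = 300 / 0.07925 = 3785 days = 10.4 years.

10 years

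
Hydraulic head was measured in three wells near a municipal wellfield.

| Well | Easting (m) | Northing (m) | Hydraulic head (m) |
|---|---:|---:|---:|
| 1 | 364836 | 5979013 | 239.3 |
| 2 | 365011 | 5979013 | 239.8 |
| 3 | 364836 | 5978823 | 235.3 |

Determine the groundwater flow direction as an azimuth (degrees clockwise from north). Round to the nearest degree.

∂h/∂x = (239.8 − 239.3) / (365011 − 364836) = +0.002857
∂h/∂y = (235.3 − 239.3) / (5978823 − 5979013) = +0.02105
Flow direction (−∇h) has components (-0.002857 E, -0.02105 N).
Azimuth = atan2(E, N) = atan2(-0.002857, -0.02105) = 187.7° ≈ 188°.

188°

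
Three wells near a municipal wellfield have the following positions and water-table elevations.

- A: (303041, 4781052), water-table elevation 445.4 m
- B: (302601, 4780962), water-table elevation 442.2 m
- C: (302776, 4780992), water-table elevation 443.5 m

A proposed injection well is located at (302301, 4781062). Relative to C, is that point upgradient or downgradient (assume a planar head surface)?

downgradient

Three-point gradient (reference A): Δ to B = (-440, -90, -3.2), Δ to C = (-265, -60, -1.9).
∂h/∂x = +0.008235, ∂h/∂y = -0.004706 (det = 2550).
Head at (302301, 4781062) = 445.4 + (+0.008235)·(-740) + (-0.004706)·(10) = 439.26 m.
That is lower than the 443.5 m at C, so the point is downgradient.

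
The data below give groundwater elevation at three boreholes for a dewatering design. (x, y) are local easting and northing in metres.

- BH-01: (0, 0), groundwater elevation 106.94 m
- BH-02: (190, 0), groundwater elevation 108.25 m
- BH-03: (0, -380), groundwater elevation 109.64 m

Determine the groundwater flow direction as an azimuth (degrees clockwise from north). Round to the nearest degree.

316°

∂h/∂x = (108.25 − 106.94) / (190 − 0) = +0.006895
∂h/∂y = (109.64 − 106.94) / (-380 − 0) = -0.007105
Flow direction (−∇h) has components (-0.006895 E, +0.007105 N).
Azimuth = atan2(E, N) = atan2(-0.006895, +0.007105) = 315.9° ≈ 316°.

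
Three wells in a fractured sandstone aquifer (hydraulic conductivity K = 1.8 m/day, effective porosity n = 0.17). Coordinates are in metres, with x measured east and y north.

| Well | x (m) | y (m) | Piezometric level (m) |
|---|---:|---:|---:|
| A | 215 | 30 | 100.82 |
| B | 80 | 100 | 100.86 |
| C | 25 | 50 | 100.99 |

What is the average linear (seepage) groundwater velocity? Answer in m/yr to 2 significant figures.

Three-point gradient (reference A): Δ to B = (-135, 70, +0.04), Δ to C = (-190, 20, +0.17).
∂h/∂x = -0.001047, ∂h/∂y = -0.001448 (det = 10600).
|∇h| = √(-0.001047² + -0.001448²) = 0.001787
Seepage velocity v = K·i/n = 1.8 × 0.001787 / 0.17 = 0.01892 m/day = 6.911 m/yr.

6.9 m/yr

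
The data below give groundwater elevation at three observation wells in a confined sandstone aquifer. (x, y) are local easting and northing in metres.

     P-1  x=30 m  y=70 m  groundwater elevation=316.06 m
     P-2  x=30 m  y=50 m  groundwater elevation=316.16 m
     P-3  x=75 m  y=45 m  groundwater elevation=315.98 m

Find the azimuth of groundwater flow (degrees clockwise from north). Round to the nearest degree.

042°

Three-point gradient (reference P-1): Δ to P-2 = (0, -20, +0.10), Δ to P-3 = (45, -25, -0.08).
∂h/∂x = -0.004556, ∂h/∂y = -0.005000 (det = 900).
Flow direction (−∇h) has components (+0.004556 E, +0.005000 N).
Azimuth = atan2(E, N) = atan2(+0.004556, +0.005000) = 42.3° ≈ 042°.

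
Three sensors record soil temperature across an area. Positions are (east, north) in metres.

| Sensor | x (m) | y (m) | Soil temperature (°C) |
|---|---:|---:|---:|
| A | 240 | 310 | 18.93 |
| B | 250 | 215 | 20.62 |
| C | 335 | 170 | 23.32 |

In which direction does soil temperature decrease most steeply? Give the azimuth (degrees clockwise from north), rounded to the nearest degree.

303°

Taking A as reference: B−A = (10, -95, +1.69); C−A = (95, -140, +4.39).
Solve a·Δx + b·Δy = ΔT: det = 10·(-140) − 95·(-95) = 7625.
∂T/∂x = [(+1.69)·(-140) − (+4.39)·(-95)] / 7625 = +0.02367
∂T/∂y = [10·(+4.39) − 95·(+1.69)] / 7625 = -0.01530
Steepest decrease is along −∇f: components (-0.02367 E, +0.01530 N).
Azimuth = atan2(-0.02367, +0.01530) = 302.9° ≈ 303°.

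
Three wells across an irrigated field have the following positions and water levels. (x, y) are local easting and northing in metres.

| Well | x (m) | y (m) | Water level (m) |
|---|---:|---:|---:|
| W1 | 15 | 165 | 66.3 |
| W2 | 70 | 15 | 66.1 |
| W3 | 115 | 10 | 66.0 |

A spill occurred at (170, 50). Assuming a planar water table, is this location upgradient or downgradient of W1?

With h = a·x + b·y + c and W1 as origin, the differences give:
  55·a + (-150)·b = -0.2
  100·a + (-155)·b = -0.3
Eliminate b (×(-155) and ×(-150), subtract): 6475·a = -14.00 → a = ∂h/∂x = -0.002162
Back-substitute: b = ∂h/∂y = +0.0005405.
Head at (170, 50) = 66.3 + (-0.002162)·(155) + (+0.0005405)·(-115) = 65.90 m.
That is lower than the 66.3 m at W1, so the point is downgradient.

downgradient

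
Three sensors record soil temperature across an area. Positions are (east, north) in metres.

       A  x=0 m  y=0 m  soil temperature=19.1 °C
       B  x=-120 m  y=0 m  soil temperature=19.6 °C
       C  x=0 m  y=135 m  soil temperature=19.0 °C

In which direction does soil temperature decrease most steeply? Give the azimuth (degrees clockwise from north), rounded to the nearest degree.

080°

∂T/∂x = (19.6 − 19.1) / (-120 − 0) = -0.004167
∂T/∂y = (19.0 − 19.1) / (135 − 0) = -0.0007407
Steepest decrease is along −∇f: components (+0.004167 E, +0.0007407 N).
Azimuth = atan2(+0.004167, +0.0007407) = 79.9° ≈ 080°.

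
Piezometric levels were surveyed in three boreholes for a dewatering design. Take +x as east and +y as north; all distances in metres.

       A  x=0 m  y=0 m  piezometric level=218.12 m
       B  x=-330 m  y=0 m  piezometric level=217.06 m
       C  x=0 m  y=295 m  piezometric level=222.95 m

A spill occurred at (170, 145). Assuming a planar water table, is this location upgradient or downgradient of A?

upgradient

∂h/∂x = (217.06 − 218.12) / (-330 − 0) = +0.003212
∂h/∂y = (222.95 − 218.12) / (295 − 0) = +0.01637
Head at (170, 145) = 218.12 + (+0.003212)·(170) + (+0.01637)·(145) = 221.04 m.
That is higher than the 218.12 m at A, so the point is upgradient.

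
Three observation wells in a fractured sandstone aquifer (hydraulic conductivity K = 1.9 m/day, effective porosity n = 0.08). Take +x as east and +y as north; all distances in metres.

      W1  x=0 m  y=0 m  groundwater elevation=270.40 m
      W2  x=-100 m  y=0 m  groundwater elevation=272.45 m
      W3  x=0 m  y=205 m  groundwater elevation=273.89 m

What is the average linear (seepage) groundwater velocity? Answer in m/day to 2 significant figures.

0.63 m/day

∂h/∂x = (272.45 − 270.40) / (-100 − 0) = -0.02050
∂h/∂y = (273.89 − 270.40) / (205 − 0) = +0.01702
|∇h| = √(-0.02050² + 0.01702²) = 0.02664
Seepage velocity v = K·i/n = 1.9 × 0.02664 / 0.08 = 0.6327 m/day.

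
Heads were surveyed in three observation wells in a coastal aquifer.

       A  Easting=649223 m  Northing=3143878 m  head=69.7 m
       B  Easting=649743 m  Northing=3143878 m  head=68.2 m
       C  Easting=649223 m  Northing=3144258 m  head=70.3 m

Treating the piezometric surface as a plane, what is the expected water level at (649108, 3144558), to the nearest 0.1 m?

71.1 m

∂h/∂x = (68.2 − 69.7) / (649743 − 649223) = -0.002885
∂h/∂y = (70.3 − 69.7) / (3144258 − 3143878) = +0.001579
h(649108, 3144558) = 69.7 + (-0.002885)·(-115) + (+0.001579)·(680) = 69.7 +0.332 +1.074 = 71.105 m.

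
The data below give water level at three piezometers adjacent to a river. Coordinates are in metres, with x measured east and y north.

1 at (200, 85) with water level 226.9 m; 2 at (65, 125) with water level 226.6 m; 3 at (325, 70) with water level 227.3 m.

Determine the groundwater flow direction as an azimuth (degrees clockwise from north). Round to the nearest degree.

215°

Differences from 1: to 2 (Δx, Δy, Δh) = (-135, 40, -0.3); to 3 = (125, -15, +0.4).
Determinant of the coordinate differences = (-135)·(-15) − 125·40 = -2975.
∂h/∂x = [(-0.3)·(-15) − (+0.4)·40] / -2975 = +0.003866
∂h/∂y = [(-135)·(+0.4) − 125·(-0.3)] / -2975 = +0.005546
Flow direction (−∇h) has components (-0.003866 E, -0.005546 N).
Azimuth = atan2(E, N) = atan2(-0.003866, -0.005546) = 214.9° ≈ 215°.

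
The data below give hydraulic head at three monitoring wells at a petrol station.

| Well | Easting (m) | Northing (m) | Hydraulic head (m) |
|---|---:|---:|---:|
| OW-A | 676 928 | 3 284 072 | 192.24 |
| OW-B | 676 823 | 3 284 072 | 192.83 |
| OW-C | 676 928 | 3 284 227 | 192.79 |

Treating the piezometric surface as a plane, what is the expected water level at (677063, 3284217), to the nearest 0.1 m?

192.0 m

∂h/∂x = (192.83 − 192.24) / (676823 − 676928) = -0.005619
∂h/∂y = (192.79 − 192.24) / (3284227 − 3284072) = +0.003548
h(677063, 3284217) = 192.24 + (-0.005619)·(135) + (+0.003548)·(145) = 192.24 -0.759 +0.515 = 191.996 m.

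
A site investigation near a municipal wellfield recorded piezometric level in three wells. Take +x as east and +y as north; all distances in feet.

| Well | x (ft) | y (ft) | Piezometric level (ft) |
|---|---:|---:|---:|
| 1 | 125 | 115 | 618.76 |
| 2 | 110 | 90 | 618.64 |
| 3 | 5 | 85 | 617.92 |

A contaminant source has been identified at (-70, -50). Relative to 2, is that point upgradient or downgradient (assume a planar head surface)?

With h = a·x + b·y + c and 1 as origin, the differences give:
  (-15)·a + (-25)·b = -0.12
  (-120)·a + (-30)·b = -0.84
Eliminate b (×(-30) and ×(-25), subtract): -2550·a = -17.400 → a = ∂h/∂x = +0.006824
Back-substitute: b = ∂h/∂y = +0.0007059.
Head at (-70, -50) = 618.76 + (+0.006824)·(-195) + (+0.0007059)·(-165) = 617.31 ft.
That is lower than the 618.64 ft at 2, so the point is downgradient.

downgradient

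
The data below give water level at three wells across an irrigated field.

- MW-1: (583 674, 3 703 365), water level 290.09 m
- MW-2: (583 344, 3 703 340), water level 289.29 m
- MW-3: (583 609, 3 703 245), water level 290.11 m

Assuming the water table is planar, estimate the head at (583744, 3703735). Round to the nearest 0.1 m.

With h = a·x + b·y + c and MW-1 as origin, the differences give:
  (-330)·a + (-25)·b = -0.80
  (-65)·a + (-120)·b = +0.02
Eliminate b (×(-120) and ×(-25), subtract): 37975·a = 96.500 → a = ∂h/∂x = +0.002541
Back-substitute: b = ∂h/∂y = -0.001543.
h(583744, 3703735) = 290.09 + (+0.002541)·(70) + (-0.001543)·(370) = 290.09 +0.178 -0.571 = 289.697 m.

289.7 m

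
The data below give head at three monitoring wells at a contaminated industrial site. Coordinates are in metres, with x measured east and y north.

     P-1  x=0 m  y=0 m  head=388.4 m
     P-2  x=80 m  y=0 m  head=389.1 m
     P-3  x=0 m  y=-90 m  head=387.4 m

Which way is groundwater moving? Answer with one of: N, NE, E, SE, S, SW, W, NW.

∂h/∂x = (389.1 − 388.4) / (80 − 0) = +0.008750
∂h/∂y = (387.4 − 388.4) / (-90 − 0) = +0.01111
Flow = −∇h = (-0.008750 east, -0.01111 north), which points southwest.

SW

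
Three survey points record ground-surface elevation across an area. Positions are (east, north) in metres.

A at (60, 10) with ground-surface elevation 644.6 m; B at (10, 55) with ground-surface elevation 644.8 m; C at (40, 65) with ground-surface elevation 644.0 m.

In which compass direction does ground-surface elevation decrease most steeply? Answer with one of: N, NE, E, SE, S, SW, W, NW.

With z = a·x + b·y + c and A as origin, the differences give:
  (-50)·a + 45·b = +0.2
  (-20)·a + 55·b = -0.6
Eliminate b (×55 and ×45, subtract): -1850·a = 38.00 → a = ∂z/∂x = -0.02054
Back-substitute: b = ∂z/∂y = -0.01838.
Steepest decrease is along −∇f = (+0.02054 E, +0.01838 N) → northeast.

NE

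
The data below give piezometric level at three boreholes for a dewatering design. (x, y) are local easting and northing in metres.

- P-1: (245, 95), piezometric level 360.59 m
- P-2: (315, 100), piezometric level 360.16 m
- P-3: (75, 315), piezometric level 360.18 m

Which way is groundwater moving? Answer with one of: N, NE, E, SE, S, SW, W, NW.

NE

Differences from P-1: to P-2 (Δx, Δy, Δh) = (70, 5, -0.43); to P-3 = (-170, 220, -0.41).
Determinant of the coordinate differences = 70·220 − (-170)·5 = 16250.
∂h/∂x = [(-0.43)·220 − (-0.41)·5] / 16250 = -0.005695
∂h/∂y = [70·(-0.41) − (-170)·(-0.43)] / 16250 = -0.006265
Flow = −∇h = (+0.005695 east, +0.006265 north), which points northeast.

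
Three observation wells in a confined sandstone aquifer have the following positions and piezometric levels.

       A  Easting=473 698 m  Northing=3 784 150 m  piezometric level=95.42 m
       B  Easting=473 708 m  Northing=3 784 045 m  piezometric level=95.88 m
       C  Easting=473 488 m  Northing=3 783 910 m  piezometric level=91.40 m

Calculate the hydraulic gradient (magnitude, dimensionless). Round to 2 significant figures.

0.022

Taking A as reference: B−A = (10, -105, +0.46); C−A = (-210, -240, -4.02).
Determinant of the coordinate differences = 10·(-240) − (-210)·(-105) = -24450.
∂h/∂x = [(+0.46)·(-240) − (-4.02)·(-105)] / -24450 = +0.02178
∂h/∂y = [10·(-4.02) − (-210)·(+0.46)] / -24450 = -0.002307
|∇h| = √(0.02178² + -0.002307²) = 0.0219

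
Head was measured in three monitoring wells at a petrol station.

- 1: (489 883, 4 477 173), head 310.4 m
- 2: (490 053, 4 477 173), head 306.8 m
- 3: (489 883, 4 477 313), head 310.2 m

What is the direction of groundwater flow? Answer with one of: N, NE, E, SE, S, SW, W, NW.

∂h/∂x = (306.8 − 310.4) / (490053 − 489883) = -0.02118
∂h/∂y = (310.2 − 310.4) / (4477313 − 4477173) = -0.001429
Flow = −∇h = (+0.02118 east, +0.001429 north), which points east.

E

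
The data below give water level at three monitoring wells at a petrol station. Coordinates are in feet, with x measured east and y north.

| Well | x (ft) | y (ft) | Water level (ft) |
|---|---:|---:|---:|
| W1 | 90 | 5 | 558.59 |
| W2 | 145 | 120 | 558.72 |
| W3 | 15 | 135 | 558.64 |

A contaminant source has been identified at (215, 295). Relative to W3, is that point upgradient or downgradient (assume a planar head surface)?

upgradient

Taking W1 as reference: W2−W1 = (55, 115, +0.13); W3−W1 = (-75, 130, +0.05).
Determinant of the coordinate differences = 55·130 − (-75)·115 = 15775.
∂h/∂x = [(+0.13)·130 − (+0.05)·115] / 15775 = +0.0007068
∂h/∂y = [55·(+0.05) − (-75)·(+0.13)] / 15775 = +0.0007924
Head at (215, 295) = 558.59 + (+0.0007068)·(125) + (+0.0007924)·(290) = 558.91 ft.
That is higher than the 558.64 ft at W3, so the point is upgradient.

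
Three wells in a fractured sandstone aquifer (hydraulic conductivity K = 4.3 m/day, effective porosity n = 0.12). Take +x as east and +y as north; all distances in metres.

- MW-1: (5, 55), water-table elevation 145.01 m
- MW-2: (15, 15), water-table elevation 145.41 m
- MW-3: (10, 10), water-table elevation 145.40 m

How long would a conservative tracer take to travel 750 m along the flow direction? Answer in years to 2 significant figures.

4.7 years

Taking MW-1 as reference: MW-2−MW-1 = (10, -40, +0.40); MW-3−MW-1 = (5, -45, +0.39).
Determinant of the coordinate differences = 10·(-45) − 5·(-40) = -250.
∂h/∂x = [(+0.40)·(-45) − (+0.39)·(-40)] / -250 = +0.009600
∂h/∂y = [10·(+0.39) − 5·(+0.40)] / -250 = -0.007600
|∇h| = √(0.009600² + -0.007600²) = 0.01224
Seepage velocity v = K·i/n = 4.3 × 0.01224 / 0.12 = 0.4386 m/day.
t = 750 / 0.4386 = 1710 days = 4.68 years.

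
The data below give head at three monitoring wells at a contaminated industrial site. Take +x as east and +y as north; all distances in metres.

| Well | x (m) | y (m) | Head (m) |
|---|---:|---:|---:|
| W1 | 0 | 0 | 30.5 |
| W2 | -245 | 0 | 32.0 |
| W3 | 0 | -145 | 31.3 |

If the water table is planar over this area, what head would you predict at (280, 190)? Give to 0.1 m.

27.7 m

∂h/∂x = (32.0 − 30.5) / (-245 − 0) = -0.006122
∂h/∂y = (31.3 − 30.5) / (-145 − 0) = -0.005517
h(280, 190) = 30.5 + (-0.006122)·(280) + (-0.005517)·(190) = 30.5 -1.714 -1.048 = 27.737 m.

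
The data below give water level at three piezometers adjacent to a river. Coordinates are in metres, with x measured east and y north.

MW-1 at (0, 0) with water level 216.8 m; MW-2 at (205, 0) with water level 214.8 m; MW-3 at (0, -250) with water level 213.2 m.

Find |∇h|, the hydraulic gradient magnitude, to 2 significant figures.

∂h/∂x = (214.8 − 216.8) / (205 − 0) = -0.009756
∂h/∂y = (213.2 − 216.8) / (-250 − 0) = +0.01440
|∇h| = √(-0.009756² + 0.01440²) = 0.01739

0.017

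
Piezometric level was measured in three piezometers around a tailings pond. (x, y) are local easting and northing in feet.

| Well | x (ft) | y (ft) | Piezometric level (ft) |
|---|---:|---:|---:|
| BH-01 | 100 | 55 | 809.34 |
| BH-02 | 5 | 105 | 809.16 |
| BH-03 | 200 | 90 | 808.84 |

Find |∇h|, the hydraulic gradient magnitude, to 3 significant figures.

Taking BH-01 as reference: BH-02−BH-01 = (-95, 50, -0.18); BH-03−BH-01 = (100, 35, -0.50).
Determinant of the coordinate differences = (-95)·35 − 100·50 = -8325.
∂h/∂x = [(-0.18)·35 − (-0.50)·50] / -8325 = -0.002246
∂h/∂y = [(-95)·(-0.50) − 100·(-0.18)] / -8325 = -0.007868
|∇h| = √(-0.002246² + -0.007868²) = 0.008182

0.00818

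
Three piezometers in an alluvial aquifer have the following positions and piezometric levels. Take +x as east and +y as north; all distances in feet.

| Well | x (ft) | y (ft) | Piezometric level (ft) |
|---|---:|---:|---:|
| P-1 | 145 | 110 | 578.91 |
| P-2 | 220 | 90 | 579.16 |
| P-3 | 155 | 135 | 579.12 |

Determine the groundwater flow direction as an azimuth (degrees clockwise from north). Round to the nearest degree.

Taking P-1 as reference: P-2−P-1 = (75, -20, +0.25); P-3−P-1 = (10, 25, +0.21).
Solve a·Δx + b·Δy = Δh: det = 75·25 − 10·(-20) = 2075.
∂h/∂x = [(+0.25)·25 − (+0.21)·(-20)] / 2075 = +0.005036
∂h/∂y = [75·(+0.21) − 10·(+0.25)] / 2075 = +0.006386
Flow direction (−∇h) has components (-0.005036 E, -0.006386 N).
Azimuth = atan2(E, N) = atan2(-0.005036, -0.006386) = 218.3° ≈ 218°.

218°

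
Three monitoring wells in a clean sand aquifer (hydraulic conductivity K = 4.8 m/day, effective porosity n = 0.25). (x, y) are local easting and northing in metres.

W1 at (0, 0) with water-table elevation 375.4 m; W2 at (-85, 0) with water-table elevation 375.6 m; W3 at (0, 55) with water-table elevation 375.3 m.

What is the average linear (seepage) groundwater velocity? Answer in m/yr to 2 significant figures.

21 m/yr

∂h/∂x = (375.6 − 375.4) / (-85 − 0) = -0.002353
∂h/∂y = (375.3 − 375.4) / (55 − 0) = -0.001818
|∇h| = √(-0.002353² + -0.001818²) = 0.002974
Seepage velocity v = K·i/n = 4.8 × 0.002974 / 0.25 = 0.0571 m/day = 20.86 m/yr.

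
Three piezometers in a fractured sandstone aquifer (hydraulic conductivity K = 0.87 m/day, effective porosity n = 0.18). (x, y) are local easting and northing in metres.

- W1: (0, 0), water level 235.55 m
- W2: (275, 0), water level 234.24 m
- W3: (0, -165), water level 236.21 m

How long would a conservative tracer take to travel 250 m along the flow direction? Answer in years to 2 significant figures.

23 years

∂h/∂x = (234.24 − 235.55) / (275 − 0) = -0.004764
∂h/∂y = (236.21 − 235.55) / (-165 − 0) = -0.004000
|∇h| = √(-0.004764² + -0.004000²) = 0.006221
Seepage velocity v = K·i/n = 0.87 × 0.006221 / 0.18 = 0.03007 m/day.
t = 250 / 0.03007 = 8314 days = 22.8 years.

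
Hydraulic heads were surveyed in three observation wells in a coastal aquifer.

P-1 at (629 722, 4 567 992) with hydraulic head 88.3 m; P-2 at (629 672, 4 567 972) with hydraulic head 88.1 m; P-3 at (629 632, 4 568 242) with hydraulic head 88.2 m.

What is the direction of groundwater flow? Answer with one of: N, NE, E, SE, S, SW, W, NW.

W

With h = a·x + b·y + c and P-1 as origin, the differences give:
  (-50)·a + (-20)·b = -0.2
  (-90)·a + 250·b = -0.1
Eliminate b (×250 and ×(-20), subtract): -14300·a = -52.00 → a = ∂h/∂x = +0.003636
Back-substitute: b = ∂h/∂y = +0.0009091.
Flow = −∇h = (-0.003636 east, -0.0009091 north), which points west.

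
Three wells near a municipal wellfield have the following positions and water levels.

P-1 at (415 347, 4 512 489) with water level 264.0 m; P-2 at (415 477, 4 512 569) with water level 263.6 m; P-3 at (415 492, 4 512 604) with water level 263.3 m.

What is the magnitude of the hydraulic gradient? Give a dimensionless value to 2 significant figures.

Differences from P-1: to P-2 (Δx, Δy, Δh) = (130, 80, -0.4); to P-3 = (145, 115, -0.7).
Determinant of the coordinate differences = 130·115 − 145·80 = 3350.
∂h/∂x = [(-0.4)·115 − (-0.7)·80] / 3350 = +0.002985
∂h/∂y = [130·(-0.7) − 145·(-0.4)] / 3350 = -0.009851
|∇h| = √(0.002985² + -0.009851²) = 0.01029

0.010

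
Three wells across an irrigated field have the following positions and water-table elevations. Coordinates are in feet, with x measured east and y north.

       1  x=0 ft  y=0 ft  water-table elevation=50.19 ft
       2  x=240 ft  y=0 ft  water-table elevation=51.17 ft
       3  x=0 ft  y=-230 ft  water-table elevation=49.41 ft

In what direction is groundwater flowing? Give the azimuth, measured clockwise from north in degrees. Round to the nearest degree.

∂h/∂x = (51.17 − 50.19) / (240 − 0) = +0.004083
∂h/∂y = (49.41 − 50.19) / (-230 − 0) = +0.003391
Flow direction (−∇h) has components (-0.004083 E, -0.003391 N).
Azimuth = atan2(E, N) = atan2(-0.004083, -0.003391) = 230.3° ≈ 230°.

230°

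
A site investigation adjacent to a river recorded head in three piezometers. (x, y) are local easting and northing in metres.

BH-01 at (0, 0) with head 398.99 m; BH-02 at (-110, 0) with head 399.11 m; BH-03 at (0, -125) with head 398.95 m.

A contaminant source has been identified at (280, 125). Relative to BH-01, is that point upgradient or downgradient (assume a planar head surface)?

downgradient

∂h/∂x = (399.11 − 398.99) / (-110 − 0) = -0.001091
∂h/∂y = (398.95 − 398.99) / (-125 − 0) = +0.0003200
Head at (280, 125) = 398.99 + (-0.001091)·(280) + (+0.0003200)·(125) = 398.72 m.
That is lower than the 398.99 m at BH-01, so the point is downgradient.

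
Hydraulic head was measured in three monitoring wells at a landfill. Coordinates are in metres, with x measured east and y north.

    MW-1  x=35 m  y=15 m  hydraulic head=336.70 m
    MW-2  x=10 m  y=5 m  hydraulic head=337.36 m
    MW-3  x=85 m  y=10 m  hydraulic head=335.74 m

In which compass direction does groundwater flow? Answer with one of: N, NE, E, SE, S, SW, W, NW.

With h = a·x + b·y + c and MW-1 as origin, the differences give:
  (-25)·a + (-10)·b = +0.66
  50·a + (-5)·b = -0.96
Eliminate b (×(-5) and ×(-10), subtract): 625·a = -12.900 → a = ∂h/∂x = -0.02064
Back-substitute: b = ∂h/∂y = -0.01440.
Flow = −∇h = (+0.02064 east, +0.01440 north), which points northeast.

NE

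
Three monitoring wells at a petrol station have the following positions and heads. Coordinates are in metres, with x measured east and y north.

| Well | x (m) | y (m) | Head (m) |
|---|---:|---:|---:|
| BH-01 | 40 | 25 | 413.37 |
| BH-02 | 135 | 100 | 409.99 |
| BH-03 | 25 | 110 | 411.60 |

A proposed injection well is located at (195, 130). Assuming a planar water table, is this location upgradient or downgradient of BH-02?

downgradient

Differences from BH-01: to BH-02 (Δx, Δy, Δh) = (95, 75, -3.38); to BH-03 = (-15, 85, -1.77).
Solve a·Δx + b·Δy = Δh: det = 95·85 − (-15)·75 = 9200.
∂h/∂x = [(-3.38)·85 − (-1.77)·75] / 9200 = -0.01680
∂h/∂y = [95·(-1.77) − (-15)·(-3.38)] / 9200 = -0.02379
Head at (195, 130) = 413.37 + (-0.01680)·(155) + (-0.02379)·(105) = 408.27 m.
That is lower than the 409.99 m at BH-02, so the point is downgradient.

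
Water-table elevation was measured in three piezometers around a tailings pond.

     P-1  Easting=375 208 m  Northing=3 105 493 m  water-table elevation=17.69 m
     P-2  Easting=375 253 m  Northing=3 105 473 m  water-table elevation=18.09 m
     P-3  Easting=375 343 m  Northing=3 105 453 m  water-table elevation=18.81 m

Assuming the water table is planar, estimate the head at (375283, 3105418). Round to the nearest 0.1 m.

18.5 m

Differences from P-1: to P-2 (Δx, Δy, Δh) = (45, -20, +0.40); to P-3 = (135, -40, +1.12).
Determinant of the coordinate differences = 45·(-40) − 135·(-20) = 900.
∂h/∂x = [(+0.40)·(-40) − (+1.12)·(-20)] / 900 = +0.007111
∂h/∂y = [45·(+1.12) − 135·(+0.40)] / 900 = -0.004000
h(375283, 3105418) = 17.69 + (+0.007111)·(75) + (-0.004000)·(-75) = 17.69 +0.533 +0.300 = 18.523 m.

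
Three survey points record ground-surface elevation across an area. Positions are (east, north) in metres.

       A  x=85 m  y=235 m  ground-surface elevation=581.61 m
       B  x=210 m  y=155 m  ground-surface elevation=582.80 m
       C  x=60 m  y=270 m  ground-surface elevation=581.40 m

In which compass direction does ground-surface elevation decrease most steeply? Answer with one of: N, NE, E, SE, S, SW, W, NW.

W

With z = a·x + b·y + c and A as origin, the differences give:
  125·a + (-80)·b = +1.19
  (-25)·a + 35·b = -0.21
Eliminate b (×35 and ×(-80), subtract): 2375·a = 24.850 → a = ∂z/∂x = +0.01046
Back-substitute: b = ∂z/∂y = +0.001474.
Steepest decrease is along −∇f = (-0.01046 E, -0.001474 N) → west.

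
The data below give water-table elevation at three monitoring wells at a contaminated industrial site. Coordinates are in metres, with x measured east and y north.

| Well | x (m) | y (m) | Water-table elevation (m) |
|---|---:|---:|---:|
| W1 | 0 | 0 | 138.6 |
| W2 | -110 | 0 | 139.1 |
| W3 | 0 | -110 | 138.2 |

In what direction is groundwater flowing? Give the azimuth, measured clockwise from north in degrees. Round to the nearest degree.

∂h/∂x = (139.1 − 138.6) / (-110 − 0) = -0.004545
∂h/∂y = (138.2 − 138.6) / (-110 − 0) = +0.003636
Flow direction (−∇h) has components (+0.004545 E, -0.003636 N).
Azimuth = atan2(E, N) = atan2(+0.004545, -0.003636) = 128.7° ≈ 129°.

129°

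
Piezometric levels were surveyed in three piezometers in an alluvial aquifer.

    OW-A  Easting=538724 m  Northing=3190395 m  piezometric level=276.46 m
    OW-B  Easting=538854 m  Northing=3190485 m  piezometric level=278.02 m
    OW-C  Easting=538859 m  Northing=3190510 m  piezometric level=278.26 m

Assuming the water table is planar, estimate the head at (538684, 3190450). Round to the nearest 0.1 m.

Differences from OW-A: to OW-B (Δx, Δy, Δh) = (130, 90, +1.56); to OW-C = (135, 115, +1.80).
Solve a·Δx + b·Δy = Δh: det = 130·115 − 135·90 = 2800.
∂h/∂x = [(+1.56)·115 − (+1.80)·90] / 2800 = +0.006214
∂h/∂y = [130·(+1.80) − 135·(+1.56)] / 2800 = +0.008357
h(538684, 3190450) = 276.46 + (+0.006214)·(-40) + (+0.008357)·(55) = 276.46 -0.249 +0.460 = 276.671 m.

276.7 m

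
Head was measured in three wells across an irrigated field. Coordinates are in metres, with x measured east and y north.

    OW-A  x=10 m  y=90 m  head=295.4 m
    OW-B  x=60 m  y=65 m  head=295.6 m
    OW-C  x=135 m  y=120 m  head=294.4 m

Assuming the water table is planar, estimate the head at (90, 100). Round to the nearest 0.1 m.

Taking OW-A as reference: OW-B−OW-A = (50, -25, +0.2); OW-C−OW-A = (125, 30, -1.0).
Solve a·Δx + b·Δy = Δh: det = 50·30 − 125·(-25) = 4625.
∂h/∂x = [(+0.2)·30 − (-1.0)·(-25)] / 4625 = -0.004108
∂h/∂y = [50·(-1.0) − 125·(+0.2)] / 4625 = -0.01622
h(90, 100) = 295.4 + (-0.004108)·(80) + (-0.01622)·(10) = 295.4 -0.329 -0.162 = 294.909 m.

294.9 m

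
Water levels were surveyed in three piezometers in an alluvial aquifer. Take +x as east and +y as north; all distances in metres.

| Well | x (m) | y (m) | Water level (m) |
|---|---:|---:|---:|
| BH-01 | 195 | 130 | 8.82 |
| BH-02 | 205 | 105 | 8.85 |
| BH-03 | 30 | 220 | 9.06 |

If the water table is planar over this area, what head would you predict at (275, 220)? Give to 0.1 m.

8.4 m

With h = a·x + b·y + c and BH-01 as origin, the differences give:
  10·a + (-25)·b = +0.03
  (-165)·a + 90·b = +0.24
Eliminate b (×90 and ×(-25), subtract): -3225·a = 8.700 → a = ∂h/∂x = -0.002698
Back-substitute: b = ∂h/∂y = -0.002279.
h(275, 220) = 8.82 + (-0.002698)·(80) + (-0.002279)·(90) = 8.82 -0.216 -0.205 = 8.399 m.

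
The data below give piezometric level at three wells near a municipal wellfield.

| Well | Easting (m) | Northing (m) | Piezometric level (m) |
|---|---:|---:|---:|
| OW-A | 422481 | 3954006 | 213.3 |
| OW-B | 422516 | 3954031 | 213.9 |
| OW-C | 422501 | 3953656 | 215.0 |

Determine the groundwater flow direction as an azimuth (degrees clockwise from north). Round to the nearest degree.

281°

Differences from OW-A: to OW-B (Δx, Δy, Δh) = (35, 25, +0.6); to OW-C = (20, -350, +1.7).
Solve a·Δx + b·Δy = Δh: det = 35·(-350) − 20·25 = -12750.
∂h/∂x = [(+0.6)·(-350) − (+1.7)·25] / -12750 = +0.01980
∂h/∂y = [35·(+1.7) − 20·(+0.6)] / -12750 = -0.003725
Flow direction (−∇h) has components (-0.01980 E, +0.003725 N).
Azimuth = atan2(E, N) = atan2(-0.01980, +0.003725) = 280.7° ≈ 281°.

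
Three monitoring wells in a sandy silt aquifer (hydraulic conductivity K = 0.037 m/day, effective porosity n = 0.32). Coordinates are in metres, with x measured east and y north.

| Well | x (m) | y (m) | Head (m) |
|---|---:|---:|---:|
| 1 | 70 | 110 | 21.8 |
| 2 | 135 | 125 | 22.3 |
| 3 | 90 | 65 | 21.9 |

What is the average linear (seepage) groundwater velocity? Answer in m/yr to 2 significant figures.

0.32 m/yr

Taking 1 as reference: 2−1 = (65, 15, +0.5); 3−1 = (20, -45, +0.1).
Determinant of the coordinate differences = 65·(-45) − 20·15 = -3225.
∂h/∂x = [(+0.5)·(-45) − (+0.1)·15] / -3225 = +0.007442
∂h/∂y = [65·(+0.1) − 20·(+0.5)] / -3225 = +0.001085
|∇h| = √(0.007442² + 0.001085²) = 0.007521
Seepage velocity v = K·i/n = 0.037 × 0.007521 / 0.32 = 0.0008696 m/day = 0.3176 m/yr.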